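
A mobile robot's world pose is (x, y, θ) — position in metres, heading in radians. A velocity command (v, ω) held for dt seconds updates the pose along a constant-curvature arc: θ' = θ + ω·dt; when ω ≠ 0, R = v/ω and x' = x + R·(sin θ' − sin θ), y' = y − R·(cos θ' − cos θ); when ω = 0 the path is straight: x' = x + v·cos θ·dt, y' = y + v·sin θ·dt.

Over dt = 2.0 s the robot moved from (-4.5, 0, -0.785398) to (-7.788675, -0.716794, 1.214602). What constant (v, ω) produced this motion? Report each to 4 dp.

Δθ = 1.214602 − -0.785398 = 2.000000
ω = Δθ/dt = 2.000000/2.0 = 1.0000
R = Δx/(sin θ' − sin θ) = -2.0000
v = R·ω = -2.0000·1.0000 = -2.0000

v = -2.0000, ω = 1.0000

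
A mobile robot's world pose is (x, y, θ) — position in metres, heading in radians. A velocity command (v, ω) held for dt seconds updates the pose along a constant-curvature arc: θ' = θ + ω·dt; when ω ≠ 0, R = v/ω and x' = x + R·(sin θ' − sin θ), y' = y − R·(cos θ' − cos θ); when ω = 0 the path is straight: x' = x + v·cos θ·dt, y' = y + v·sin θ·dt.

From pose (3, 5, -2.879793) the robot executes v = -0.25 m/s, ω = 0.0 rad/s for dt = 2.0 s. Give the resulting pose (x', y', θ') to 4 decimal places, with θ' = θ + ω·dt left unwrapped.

(3.4830, 5.1294, -2.8798)

θ' = -2.8798 + 0.0·2.0 = -2.8798
ω = 0 → straight: x' = 3 + -0.25·cos(-2.8798)·2.0 = 3.4830
y' = 5 + -0.25·sin(-2.8798)·2.0 = 5.1294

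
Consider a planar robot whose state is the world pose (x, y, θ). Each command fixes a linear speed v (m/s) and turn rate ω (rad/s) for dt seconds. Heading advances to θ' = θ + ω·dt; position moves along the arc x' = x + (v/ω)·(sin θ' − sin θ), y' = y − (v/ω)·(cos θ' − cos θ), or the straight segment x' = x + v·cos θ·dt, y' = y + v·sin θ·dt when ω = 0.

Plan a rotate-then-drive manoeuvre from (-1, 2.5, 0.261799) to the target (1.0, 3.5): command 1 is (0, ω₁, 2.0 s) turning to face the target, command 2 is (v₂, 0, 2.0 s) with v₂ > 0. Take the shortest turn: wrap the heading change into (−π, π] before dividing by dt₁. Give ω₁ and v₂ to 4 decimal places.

heading to target = atan2(3.5−2.5, 1−-1) = 0.4636
Δθ = wrap(0.4636 − 0.2618) = 0.2018; ω₁ = Δθ/dt₁ = 0.1009
distance = √((1−-1)² + (3.5−2.5)²) = 2.2361; v₂ = distance/dt₂ = 1.1180

ω₁ = 0.1009, v₂ = 1.1180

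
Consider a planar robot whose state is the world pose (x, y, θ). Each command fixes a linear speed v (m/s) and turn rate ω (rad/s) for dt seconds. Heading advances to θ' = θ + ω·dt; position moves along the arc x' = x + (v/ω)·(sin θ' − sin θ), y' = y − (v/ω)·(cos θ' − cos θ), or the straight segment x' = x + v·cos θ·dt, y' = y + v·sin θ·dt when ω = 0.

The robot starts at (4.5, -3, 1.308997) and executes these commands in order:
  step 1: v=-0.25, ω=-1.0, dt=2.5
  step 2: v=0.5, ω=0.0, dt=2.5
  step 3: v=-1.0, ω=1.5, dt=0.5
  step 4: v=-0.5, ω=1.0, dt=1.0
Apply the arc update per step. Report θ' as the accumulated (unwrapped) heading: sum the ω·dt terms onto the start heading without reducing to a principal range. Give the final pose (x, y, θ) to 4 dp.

step 1: θ'=-1.1910 (R=0.2500) → pose (4.0263, -3.0280, -1.1910)
step 2: θ'=-1.1910 (straight) → pose (4.4897, -4.1889, -1.1910)
step 3: θ'=-0.4410 (R=-0.6667) → pose (4.1551, -3.8332, -0.4410)
step 4: θ'=0.5590 (R=-0.5000) → pose (3.6766, -3.8614, 0.5590)

(3.6766, -3.8614, 0.5590)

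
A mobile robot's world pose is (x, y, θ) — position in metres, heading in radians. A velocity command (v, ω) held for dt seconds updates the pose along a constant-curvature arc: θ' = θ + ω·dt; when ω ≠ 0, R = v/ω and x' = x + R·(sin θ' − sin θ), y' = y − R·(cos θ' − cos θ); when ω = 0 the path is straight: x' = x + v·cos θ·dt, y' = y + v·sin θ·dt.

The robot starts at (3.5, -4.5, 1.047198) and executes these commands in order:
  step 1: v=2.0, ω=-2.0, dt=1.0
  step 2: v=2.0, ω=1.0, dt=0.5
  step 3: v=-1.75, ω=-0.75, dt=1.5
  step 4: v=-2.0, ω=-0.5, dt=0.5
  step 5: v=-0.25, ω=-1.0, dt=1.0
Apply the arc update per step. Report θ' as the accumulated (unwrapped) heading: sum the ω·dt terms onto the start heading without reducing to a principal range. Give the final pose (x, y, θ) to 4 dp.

step 1: θ'=-0.9528 (R=-1.0000) → pose (5.1811, -4.4206, -0.9528)
step 2: θ'=-0.4528 (R=2.0000) → pose (5.9362, -5.0602, -0.4528)
step 3: θ'=-1.5778 (R=2.3333) → pose (4.6237, -2.9457, -1.5778)
step 4: θ'=-1.8278 (R=4.0000) → pose (4.7550, -1.9570, -1.8278)
step 5: θ'=-2.8278 (R=0.2500) → pose (4.9196, -1.7827, -2.8278)

(4.9196, -1.7827, -2.8278)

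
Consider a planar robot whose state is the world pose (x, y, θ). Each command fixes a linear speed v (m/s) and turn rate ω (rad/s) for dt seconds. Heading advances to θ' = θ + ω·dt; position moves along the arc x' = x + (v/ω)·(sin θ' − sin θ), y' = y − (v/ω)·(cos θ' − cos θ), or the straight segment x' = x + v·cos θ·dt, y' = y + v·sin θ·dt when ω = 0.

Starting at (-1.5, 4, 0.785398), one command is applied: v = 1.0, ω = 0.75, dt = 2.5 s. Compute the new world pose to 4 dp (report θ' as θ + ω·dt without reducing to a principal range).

(-1.8257, 6.1247, 2.6604)

θ' = 0.7854 + 0.75·2.5 = 2.6604
R = v/ω = 1.0/0.75 = 1.3333
x' = -1.5 + 1.3333·(sin 2.6604 − sin 0.7854) = -1.8257
y' = 4 − 1.3333·(cos 2.6604 − cos 0.7854) = 6.1247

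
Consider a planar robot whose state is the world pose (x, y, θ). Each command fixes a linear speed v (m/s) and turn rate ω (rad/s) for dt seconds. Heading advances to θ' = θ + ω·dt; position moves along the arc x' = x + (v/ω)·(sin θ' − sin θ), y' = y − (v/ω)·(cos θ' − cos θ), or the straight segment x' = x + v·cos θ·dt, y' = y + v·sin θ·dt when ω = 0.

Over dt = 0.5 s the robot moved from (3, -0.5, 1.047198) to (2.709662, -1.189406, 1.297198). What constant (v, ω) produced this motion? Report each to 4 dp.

v = -1.5000, ω = 0.5000

Δθ = 1.297198 − 1.047198 = 0.250000
ω = Δθ/dt = 0.250000/0.5 = 0.5000
R = −Δy/(cos θ' − cos θ) = -3.0000
v = R·ω = -3.0000·0.5000 = -1.5000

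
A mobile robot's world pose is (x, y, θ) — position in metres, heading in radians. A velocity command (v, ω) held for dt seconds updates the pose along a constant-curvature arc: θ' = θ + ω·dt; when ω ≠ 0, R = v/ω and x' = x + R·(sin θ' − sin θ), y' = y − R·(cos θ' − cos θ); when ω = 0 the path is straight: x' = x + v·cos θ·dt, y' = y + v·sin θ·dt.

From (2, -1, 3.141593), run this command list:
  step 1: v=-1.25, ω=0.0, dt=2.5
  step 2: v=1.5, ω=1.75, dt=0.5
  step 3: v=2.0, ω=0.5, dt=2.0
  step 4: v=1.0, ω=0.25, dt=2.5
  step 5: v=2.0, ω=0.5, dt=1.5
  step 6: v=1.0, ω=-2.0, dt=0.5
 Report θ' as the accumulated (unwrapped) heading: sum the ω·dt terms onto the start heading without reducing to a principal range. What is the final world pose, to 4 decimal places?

(8.4132, -8.0312, 5.3916)

step 1: θ'=3.1416 (straight) → pose (5.1250, -1.0000, 3.1416)
step 2: θ'=4.0166 (R=0.8571) → pose (4.4671, -1.3077, 4.0166)
step 3: θ'=5.0166 (R=4.0000) → pose (3.7209, -5.0698, 5.0166)
step 4: θ'=5.6416 (R=4.0000) → pose (5.1434, -7.0763, 5.6416)
step 5: θ'=6.3916 (R=4.0000) → pose (7.9701, -7.8482, 6.3916)
step 6: θ'=5.3916 (R=-0.5000) → pose (8.4132, -8.0312, 5.3916)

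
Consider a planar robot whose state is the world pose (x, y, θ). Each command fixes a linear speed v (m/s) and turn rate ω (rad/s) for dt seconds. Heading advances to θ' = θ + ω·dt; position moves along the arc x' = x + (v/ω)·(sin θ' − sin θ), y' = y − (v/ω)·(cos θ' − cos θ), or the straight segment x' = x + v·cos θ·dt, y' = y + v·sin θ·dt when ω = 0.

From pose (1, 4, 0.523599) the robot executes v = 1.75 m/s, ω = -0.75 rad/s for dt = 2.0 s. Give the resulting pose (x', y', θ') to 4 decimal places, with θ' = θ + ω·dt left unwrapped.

(4.0998, 3.2860, -0.9764)

θ' = 0.5236 + -0.75·2.0 = -0.9764
R = v/ω = 1.75/-0.75 = -2.3333
x' = 1 + -2.3333·(sin -0.9764 − sin 0.5236) = 4.0998
y' = 4 − -2.3333·(cos -0.9764 − cos 0.5236) = 3.2860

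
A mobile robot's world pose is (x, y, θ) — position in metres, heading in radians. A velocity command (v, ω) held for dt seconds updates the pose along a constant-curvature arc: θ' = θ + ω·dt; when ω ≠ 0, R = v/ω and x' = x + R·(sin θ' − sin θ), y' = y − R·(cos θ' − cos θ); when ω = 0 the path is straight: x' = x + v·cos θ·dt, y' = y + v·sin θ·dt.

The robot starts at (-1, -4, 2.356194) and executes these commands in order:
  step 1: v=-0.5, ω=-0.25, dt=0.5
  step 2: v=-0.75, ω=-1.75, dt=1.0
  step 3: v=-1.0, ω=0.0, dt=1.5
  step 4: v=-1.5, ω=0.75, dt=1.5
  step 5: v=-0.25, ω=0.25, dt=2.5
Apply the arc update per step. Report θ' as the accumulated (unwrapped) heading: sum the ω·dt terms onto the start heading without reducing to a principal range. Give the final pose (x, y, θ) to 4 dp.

(-3.1679, -7.9461, 2.2312)

step 1: θ'=2.2312 (R=2.0000) → pose (-0.8347, -4.1874, 2.2312)
step 2: θ'=0.4812 (R=0.4286) → pose (-0.9748, -4.8302, 0.4812)
step 3: θ'=0.4812 (straight) → pose (-2.3045, -5.5244, 0.4812)
step 4: θ'=1.6062 (R=-2.0000) → pose (-3.3776, -7.3681, 1.6062)
step 5: θ'=2.2312 (R=-1.0000) → pose (-3.1679, -7.9461, 2.2312)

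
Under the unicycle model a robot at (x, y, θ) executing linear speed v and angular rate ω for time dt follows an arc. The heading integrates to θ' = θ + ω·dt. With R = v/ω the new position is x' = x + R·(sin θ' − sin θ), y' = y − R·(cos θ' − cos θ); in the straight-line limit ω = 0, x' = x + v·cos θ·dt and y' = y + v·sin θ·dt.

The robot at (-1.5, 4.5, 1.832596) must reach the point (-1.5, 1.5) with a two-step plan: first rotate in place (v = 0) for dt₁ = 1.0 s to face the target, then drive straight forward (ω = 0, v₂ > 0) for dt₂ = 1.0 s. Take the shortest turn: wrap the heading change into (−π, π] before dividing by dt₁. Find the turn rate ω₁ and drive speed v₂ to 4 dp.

ω₁ = 2.8798, v₂ = 3.0000

heading to target = atan2(1.5−4.5, -1.5−-1.5) = -1.5708
Δθ = wrap(-1.5708 − 1.8326) = 2.8798; ω₁ = Δθ/dt₁ = 2.8798
distance = √((-1.5−-1.5)² + (1.5−4.5)²) = 3.0000; v₂ = distance/dt₂ = 3.0000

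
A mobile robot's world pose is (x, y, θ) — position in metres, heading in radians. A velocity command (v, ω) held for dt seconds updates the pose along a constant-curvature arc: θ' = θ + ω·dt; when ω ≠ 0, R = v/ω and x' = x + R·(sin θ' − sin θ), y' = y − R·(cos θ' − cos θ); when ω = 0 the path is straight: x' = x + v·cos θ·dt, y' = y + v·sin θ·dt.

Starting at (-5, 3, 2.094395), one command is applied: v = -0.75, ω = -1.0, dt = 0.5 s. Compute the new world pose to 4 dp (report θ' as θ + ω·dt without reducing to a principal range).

(-4.8997, 2.6427, 1.5944)

θ' = 2.0944 + -1.0·0.5 = 1.5944
R = v/ω = -0.75/-1.0 = 0.7500
x' = -5 + 0.7500·(sin 1.5944 − sin 2.0944) = -4.8997
y' = 3 − 0.7500·(cos 1.5944 − cos 2.0944) = 2.6427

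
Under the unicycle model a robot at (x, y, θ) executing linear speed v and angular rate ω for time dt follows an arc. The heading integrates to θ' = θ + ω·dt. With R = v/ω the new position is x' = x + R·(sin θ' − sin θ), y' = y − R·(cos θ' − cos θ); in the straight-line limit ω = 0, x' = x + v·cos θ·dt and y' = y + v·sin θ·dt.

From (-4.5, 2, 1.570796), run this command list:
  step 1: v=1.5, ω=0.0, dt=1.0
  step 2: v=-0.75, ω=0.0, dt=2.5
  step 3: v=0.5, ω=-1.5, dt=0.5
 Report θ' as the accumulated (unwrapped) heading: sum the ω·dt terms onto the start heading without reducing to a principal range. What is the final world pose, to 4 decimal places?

step 1: θ'=1.5708 (straight) → pose (-4.5000, 3.5000, 1.5708)
step 2: θ'=1.5708 (straight) → pose (-4.5000, 1.6250, 1.5708)
step 3: θ'=0.8208 (R=-0.3333) → pose (-4.4106, 1.8522, 0.8208)

(-4.4106, 1.8522, 0.8208)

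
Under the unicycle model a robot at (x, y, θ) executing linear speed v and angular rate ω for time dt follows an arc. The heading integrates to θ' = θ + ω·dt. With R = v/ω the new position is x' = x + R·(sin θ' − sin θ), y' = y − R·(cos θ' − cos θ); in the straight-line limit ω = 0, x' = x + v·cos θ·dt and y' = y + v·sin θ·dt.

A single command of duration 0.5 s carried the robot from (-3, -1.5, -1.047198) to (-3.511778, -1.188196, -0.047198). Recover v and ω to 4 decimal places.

v = -1.2500, ω = 2.0000

Δθ = -0.047198 − -1.047198 = 1.000000
ω = Δθ/dt = 1.000000/0.5 = 2.0000
R = Δx/(sin θ' − sin θ) = -0.6250
v = R·ω = -0.6250·2.0000 = -1.2500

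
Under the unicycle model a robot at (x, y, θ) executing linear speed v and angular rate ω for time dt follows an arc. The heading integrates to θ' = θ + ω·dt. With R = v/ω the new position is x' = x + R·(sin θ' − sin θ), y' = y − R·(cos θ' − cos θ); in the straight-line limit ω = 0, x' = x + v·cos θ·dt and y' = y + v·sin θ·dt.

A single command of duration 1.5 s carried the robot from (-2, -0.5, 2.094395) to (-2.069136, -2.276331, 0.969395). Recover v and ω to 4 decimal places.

v = -1.2500, ω = -0.7500

Δθ = 0.969395 − 2.094395 = -1.125000
ω = Δθ/dt = -1.125000/1.5 = -0.7500
R = −Δy/(cos θ' − cos θ) = 1.6667
v = R·ω = 1.6667·-0.7500 = -1.2500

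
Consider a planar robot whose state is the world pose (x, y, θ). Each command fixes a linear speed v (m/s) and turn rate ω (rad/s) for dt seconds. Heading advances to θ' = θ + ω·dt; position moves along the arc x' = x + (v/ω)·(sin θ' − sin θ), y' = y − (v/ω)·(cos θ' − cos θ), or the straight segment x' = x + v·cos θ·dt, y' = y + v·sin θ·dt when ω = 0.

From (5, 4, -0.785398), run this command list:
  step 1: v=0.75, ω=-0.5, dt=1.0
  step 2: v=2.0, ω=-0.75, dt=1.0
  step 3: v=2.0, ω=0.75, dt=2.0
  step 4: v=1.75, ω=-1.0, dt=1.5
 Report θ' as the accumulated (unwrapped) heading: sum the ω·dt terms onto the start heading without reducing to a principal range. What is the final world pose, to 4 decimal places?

(6.8991, -4.3616, -2.0354)

step 1: θ'=-1.2854 (R=-1.5000) → pose (5.3787, 3.3616, -1.2854)
step 2: θ'=-2.0354 (R=-2.6667) → pose (5.2039, 1.4160, -2.0354)
step 3: θ'=-0.5354 (R=2.6667) → pose (6.2274, -2.0723, -0.5354)
step 4: θ'=-2.0354 (R=-1.7500) → pose (6.8991, -4.3616, -2.0354)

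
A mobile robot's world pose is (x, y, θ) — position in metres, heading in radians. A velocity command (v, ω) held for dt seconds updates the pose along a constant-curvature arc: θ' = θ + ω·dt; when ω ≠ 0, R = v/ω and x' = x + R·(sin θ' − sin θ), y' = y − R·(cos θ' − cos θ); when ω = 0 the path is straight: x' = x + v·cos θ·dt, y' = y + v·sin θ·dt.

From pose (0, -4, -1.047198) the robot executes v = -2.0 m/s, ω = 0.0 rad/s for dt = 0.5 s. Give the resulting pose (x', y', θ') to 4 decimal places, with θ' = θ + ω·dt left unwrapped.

(-0.5000, -3.1340, -1.0472)

θ' = -1.0472 + 0.0·0.5 = -1.0472
ω = 0 → straight: x' = 0 + -2.0·cos(-1.0472)·0.5 = -0.5000
y' = -4 + -2.0·sin(-1.0472)·0.5 = -3.1340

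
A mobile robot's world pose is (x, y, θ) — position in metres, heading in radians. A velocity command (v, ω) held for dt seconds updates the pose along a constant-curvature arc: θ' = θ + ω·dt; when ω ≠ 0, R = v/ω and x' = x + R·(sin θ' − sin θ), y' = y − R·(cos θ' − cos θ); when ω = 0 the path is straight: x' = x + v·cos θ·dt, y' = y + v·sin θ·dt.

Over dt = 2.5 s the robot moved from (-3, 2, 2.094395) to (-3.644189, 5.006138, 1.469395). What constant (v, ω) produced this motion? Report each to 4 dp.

v = 1.2500, ω = -0.2500

Δθ = 1.469395 − 2.094395 = -0.625000
ω = Δθ/dt = -0.625000/2.5 = -0.2500
R = −Δy/(cos θ' − cos θ) = -5.0000
v = R·ω = -5.0000·-0.2500 = 1.2500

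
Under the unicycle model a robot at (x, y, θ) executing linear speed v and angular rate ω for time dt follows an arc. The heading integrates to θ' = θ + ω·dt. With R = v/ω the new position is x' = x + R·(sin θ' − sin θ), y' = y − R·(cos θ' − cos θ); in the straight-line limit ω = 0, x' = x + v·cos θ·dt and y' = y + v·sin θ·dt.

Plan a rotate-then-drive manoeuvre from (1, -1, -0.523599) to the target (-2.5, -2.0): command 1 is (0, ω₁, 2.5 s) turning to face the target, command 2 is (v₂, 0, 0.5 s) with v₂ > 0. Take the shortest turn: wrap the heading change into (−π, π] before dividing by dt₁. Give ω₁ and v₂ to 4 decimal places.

heading to target = atan2(-2−-1, -2.5−1) = -2.8633
Δθ = wrap(-2.8633 − -0.5236) = -2.3397; ω₁ = Δθ/dt₁ = -0.9359
distance = √((-2.5−1)² + (-2−-1)²) = 3.6401; v₂ = distance/dt₂ = 7.2801

ω₁ = -0.9359, v₂ = 7.2801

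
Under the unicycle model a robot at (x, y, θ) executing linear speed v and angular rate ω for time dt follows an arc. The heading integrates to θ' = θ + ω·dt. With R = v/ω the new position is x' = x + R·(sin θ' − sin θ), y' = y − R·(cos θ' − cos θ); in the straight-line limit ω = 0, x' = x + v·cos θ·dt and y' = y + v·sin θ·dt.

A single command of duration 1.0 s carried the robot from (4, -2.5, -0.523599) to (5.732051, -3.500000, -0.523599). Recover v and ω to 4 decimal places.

v = 2.0000, ω = 0.0000

Δθ = -0.523599 − -0.523599 = 0.000000
ω = Δθ/dt = 0.000000/1.0 = 0.0000
ω = 0 → v = (Δx·cos θ + Δy·sin θ)/dt = 2.0000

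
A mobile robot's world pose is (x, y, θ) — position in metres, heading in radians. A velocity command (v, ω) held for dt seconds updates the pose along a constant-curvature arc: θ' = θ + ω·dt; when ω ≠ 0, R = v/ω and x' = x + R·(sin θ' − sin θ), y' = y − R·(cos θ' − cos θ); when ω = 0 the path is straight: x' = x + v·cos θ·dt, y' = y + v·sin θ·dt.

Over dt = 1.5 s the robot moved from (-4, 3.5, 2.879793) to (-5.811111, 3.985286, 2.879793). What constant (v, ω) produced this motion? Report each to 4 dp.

v = 1.2500, ω = 0.0000

Δθ = 2.879793 − 2.879793 = 0.000000
ω = Δθ/dt = 0.000000/1.5 = 0.0000
ω = 0 → v = (Δx·cos θ + Δy·sin θ)/dt = 1.2500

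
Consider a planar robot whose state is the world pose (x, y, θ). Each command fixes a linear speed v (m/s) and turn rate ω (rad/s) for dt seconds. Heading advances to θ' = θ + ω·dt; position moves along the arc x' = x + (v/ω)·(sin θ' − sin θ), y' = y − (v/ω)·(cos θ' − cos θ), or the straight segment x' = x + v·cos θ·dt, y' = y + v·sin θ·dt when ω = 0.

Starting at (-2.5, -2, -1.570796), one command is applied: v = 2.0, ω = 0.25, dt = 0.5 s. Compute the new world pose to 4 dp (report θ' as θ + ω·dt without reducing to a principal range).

(-2.4376, -2.9974, -1.4458)

θ' = -1.5708 + 0.25·0.5 = -1.4458
R = v/ω = 2.0/0.25 = 8.0000
x' = -2.5 + 8.0000·(sin -1.4458 − sin -1.5708) = -2.4376
y' = -2 − 8.0000·(cos -1.4458 − cos -1.5708) = -2.9974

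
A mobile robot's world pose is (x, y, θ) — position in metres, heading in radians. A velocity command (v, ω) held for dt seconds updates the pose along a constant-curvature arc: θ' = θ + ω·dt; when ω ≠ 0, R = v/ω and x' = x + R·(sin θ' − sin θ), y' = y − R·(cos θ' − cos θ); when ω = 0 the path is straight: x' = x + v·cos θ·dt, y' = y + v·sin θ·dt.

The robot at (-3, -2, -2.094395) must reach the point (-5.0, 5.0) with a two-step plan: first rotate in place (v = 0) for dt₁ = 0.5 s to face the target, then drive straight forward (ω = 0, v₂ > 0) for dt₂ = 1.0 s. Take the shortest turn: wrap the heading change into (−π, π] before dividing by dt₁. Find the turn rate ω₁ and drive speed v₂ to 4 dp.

heading to target = atan2(5−-2, -5−-3) = 1.8491
Δθ = wrap(1.8491 − -2.0944) = -2.3397; ω₁ = Δθ/dt₁ = -4.6794
distance = √((-5−-3)² + (5−-2)²) = 7.2801; v₂ = distance/dt₂ = 7.2801

ω₁ = -4.6794, v₂ = 7.2801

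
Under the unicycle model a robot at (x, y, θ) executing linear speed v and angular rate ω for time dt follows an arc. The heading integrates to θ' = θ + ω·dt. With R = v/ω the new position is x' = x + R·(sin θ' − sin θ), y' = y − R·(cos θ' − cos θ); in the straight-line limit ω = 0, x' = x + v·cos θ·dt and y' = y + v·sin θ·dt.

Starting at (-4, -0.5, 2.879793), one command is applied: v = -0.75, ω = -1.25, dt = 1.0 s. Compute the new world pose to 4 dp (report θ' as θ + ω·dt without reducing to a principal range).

(-3.5563, -1.0442, 1.6298)

θ' = 2.8798 + -1.25·1.0 = 1.6298
R = v/ω = -0.75/-1.25 = 0.6000
x' = -4 + 0.6000·(sin 1.6298 − sin 2.8798) = -3.5563
y' = -0.5 − 0.6000·(cos 1.6298 − cos 2.8798) = -1.0442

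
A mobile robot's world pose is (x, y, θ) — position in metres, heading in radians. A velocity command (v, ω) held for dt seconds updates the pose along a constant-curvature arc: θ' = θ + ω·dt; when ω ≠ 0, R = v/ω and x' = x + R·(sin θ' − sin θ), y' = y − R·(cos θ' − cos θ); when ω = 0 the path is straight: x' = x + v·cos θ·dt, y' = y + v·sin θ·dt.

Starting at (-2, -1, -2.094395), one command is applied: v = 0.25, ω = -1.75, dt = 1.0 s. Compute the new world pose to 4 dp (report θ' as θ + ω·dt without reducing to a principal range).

(-2.2161, -1.0376, -3.8444)

θ' = -2.0944 + -1.75·1.0 = -3.8444
R = v/ω = 0.25/-1.75 = -0.1429
x' = -2 + -0.1429·(sin -3.8444 − sin -2.0944) = -2.2161
y' = -1 − -0.1429·(cos -3.8444 − cos -2.0944) = -1.0376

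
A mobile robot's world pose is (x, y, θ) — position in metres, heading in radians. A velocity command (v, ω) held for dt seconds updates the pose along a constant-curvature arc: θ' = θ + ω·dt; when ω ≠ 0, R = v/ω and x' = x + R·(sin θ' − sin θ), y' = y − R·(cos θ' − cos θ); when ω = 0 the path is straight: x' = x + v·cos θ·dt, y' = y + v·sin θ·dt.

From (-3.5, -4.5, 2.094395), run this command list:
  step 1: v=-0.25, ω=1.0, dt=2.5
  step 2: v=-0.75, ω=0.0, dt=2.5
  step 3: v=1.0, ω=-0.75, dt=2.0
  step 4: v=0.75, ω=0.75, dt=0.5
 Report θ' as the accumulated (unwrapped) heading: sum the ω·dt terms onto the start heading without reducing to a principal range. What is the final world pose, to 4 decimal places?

step 1: θ'=4.5944 (R=-0.2500) → pose (-3.0352, -4.4044, 4.5944)
step 2: θ'=4.5944 (straight) → pose (-2.8145, -2.5425, 4.5944)
step 3: θ'=3.0944 (R=-1.3333) → pose (-4.2015, -3.7174, 3.0944)
step 4: θ'=3.4694 (R=1.0000) → pose (-4.5706, -3.7695, 3.4694)

(-4.5706, -3.7695, 3.4694)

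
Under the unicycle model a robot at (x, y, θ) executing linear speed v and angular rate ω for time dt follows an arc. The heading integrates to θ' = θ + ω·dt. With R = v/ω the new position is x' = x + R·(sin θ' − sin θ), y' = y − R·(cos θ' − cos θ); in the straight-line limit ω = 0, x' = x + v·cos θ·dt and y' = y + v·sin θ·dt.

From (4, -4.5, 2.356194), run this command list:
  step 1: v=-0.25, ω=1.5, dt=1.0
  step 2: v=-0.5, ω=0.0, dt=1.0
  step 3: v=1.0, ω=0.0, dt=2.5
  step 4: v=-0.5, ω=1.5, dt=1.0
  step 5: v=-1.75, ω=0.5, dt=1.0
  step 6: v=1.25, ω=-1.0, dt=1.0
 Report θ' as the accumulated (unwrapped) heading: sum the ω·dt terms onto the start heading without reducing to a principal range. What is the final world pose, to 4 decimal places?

step 1: θ'=3.8562 (R=-0.1667) → pose (4.2271, -4.5080, 3.8562)
step 2: θ'=3.8562 (straight) → pose (4.6047, -4.1804, 3.8562)
step 3: θ'=3.8562 (straight) → pose (2.7164, -5.8187, 3.8562)
step 4: θ'=5.3562 (R=-0.3333) → pose (2.7645, -5.3668, 5.3562)
step 5: θ'=5.8562 (R=-3.5000) → pose (1.4146, -4.2819, 5.8562)
step 6: θ'=4.8562 (R=-1.2500) → pose (2.1341, -5.2405, 4.8562)

(2.1341, -5.2405, 4.8562)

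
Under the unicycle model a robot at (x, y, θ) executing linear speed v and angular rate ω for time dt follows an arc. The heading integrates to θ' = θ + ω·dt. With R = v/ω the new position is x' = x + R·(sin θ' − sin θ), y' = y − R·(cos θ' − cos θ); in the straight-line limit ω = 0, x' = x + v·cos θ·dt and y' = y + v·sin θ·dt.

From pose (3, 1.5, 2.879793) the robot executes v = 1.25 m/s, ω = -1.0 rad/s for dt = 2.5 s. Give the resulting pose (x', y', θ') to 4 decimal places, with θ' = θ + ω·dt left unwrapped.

θ' = 2.8798 + -1.0·2.5 = 0.3798
R = v/ω = 1.25/-1.0 = -1.2500
x' = 3 + -1.2500·(sin 0.3798 − sin 2.8798) = 2.8601
y' = 1.5 − -1.2500·(cos 0.3798 − cos 2.8798) = 3.8683

(2.8601, 3.8683, 0.3798)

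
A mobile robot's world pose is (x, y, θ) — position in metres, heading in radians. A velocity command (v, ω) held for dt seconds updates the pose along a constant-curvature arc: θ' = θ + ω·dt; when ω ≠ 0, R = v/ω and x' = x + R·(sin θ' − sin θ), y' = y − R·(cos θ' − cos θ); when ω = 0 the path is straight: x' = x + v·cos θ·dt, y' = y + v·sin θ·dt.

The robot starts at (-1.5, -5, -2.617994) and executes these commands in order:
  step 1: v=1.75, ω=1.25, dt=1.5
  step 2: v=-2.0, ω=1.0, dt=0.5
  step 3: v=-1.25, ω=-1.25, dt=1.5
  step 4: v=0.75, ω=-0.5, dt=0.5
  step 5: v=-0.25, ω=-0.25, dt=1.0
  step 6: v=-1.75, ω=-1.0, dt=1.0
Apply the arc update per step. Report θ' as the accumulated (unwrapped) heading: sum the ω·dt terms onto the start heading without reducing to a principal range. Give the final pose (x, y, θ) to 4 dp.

(-1.5889, -5.3866, -3.6180)

step 1: θ'=-0.7430 (R=1.4000) → pose (-1.7471, -7.2435, -0.7430)
step 2: θ'=-0.2430 (R=-2.0000) → pose (-2.6189, -6.7751, -0.2430)
step 3: θ'=-2.1180 (R=1.0000) → pose (-3.2322, -5.2842, -2.1180)
step 4: θ'=-2.3680 (R=-1.5000) → pose (-3.4652, -5.5768, -2.3680)
step 5: θ'=-2.6180 (R=1.0000) → pose (-3.2664, -5.4262, -2.6180)
step 6: θ'=-3.6180 (R=1.7500) → pose (-1.5889, -5.3866, -3.6180)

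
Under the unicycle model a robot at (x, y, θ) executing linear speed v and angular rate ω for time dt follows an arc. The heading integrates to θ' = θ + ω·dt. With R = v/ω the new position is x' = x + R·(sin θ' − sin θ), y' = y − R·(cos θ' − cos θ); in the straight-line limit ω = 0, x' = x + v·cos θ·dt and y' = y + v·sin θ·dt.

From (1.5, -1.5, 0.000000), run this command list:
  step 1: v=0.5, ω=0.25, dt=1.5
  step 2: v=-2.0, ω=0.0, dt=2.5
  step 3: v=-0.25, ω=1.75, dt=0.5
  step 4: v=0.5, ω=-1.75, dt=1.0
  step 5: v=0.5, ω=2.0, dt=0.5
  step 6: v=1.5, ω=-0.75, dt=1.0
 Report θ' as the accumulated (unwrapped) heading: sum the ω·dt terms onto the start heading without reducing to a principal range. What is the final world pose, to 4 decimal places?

(-0.4017, -2.9370, -0.2500)

step 1: θ'=0.3750 (R=2.0000) → pose (2.2325, -1.3610, 0.3750)
step 2: θ'=0.3750 (straight) → pose (-2.4200, -3.1924, 0.3750)
step 3: θ'=1.2500 (R=-0.1429) → pose (-2.5032, -3.2803, 1.2500)
step 4: θ'=-0.5000 (R=-0.2857) → pose (-2.0951, -3.1196, -0.5000)
step 5: θ'=0.5000 (R=0.2500) → pose (-1.8554, -3.1196, 0.5000)
step 6: θ'=-0.2500 (R=-2.0000) → pose (-0.4017, -2.9370, -0.2500)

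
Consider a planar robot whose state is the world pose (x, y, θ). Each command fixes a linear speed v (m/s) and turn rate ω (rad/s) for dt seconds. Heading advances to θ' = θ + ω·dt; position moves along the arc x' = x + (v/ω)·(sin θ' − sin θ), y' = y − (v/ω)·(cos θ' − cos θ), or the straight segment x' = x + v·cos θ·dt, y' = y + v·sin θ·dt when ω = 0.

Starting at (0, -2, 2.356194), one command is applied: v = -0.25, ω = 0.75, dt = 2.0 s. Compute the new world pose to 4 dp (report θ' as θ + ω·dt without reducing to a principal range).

θ' = 2.3562 + 0.75·2.0 = 3.8562
R = v/ω = -0.25/0.75 = -0.3333
x' = 0 + -0.3333·(sin 3.8562 − sin 2.3562) = 0.4541
y' = -2 − -0.3333·(cos 3.8562 − cos 2.3562) = -2.0161

(0.4541, -2.0161, 3.8562)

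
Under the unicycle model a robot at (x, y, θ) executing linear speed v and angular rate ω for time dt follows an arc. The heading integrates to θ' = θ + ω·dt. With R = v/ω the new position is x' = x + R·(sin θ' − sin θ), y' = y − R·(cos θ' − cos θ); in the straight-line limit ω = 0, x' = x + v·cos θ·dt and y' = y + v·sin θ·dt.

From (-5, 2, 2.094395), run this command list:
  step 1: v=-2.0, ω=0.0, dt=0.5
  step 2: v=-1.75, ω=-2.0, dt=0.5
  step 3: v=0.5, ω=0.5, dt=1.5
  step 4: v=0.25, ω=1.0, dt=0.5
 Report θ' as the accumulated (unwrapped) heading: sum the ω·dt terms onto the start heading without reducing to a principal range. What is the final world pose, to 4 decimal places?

(-4.4679, 1.1311, 2.3444)

step 1: θ'=2.0944 (straight) → pose (-4.5000, 1.1340, 2.0944)
step 2: θ'=1.0944 (R=0.8750) → pose (-4.4802, 0.2952, 1.0944)
step 3: θ'=1.8444 (R=1.0000) → pose (-4.4060, 1.0240, 1.8444)
step 4: θ'=2.3444 (R=0.2500) → pose (-4.4679, 1.1311, 2.3444)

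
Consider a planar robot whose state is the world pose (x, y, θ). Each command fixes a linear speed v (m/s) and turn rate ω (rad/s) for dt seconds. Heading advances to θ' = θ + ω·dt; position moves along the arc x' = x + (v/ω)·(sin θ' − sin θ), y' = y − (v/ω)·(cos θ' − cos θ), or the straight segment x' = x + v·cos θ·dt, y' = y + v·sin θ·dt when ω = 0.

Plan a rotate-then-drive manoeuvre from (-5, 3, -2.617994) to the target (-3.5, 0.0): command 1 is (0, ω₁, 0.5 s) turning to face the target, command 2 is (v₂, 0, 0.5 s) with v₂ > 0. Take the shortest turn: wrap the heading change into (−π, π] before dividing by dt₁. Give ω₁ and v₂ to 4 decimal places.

ω₁ = 3.0217, v₂ = 6.7082

heading to target = atan2(0−3, -3.5−-5) = -1.1071
Δθ = wrap(-1.1071 − -2.6180) = 1.5108; ω₁ = Δθ/dt₁ = 3.0217
distance = √((-3.5−-5)² + (0−3)²) = 3.3541; v₂ = distance/dt₂ = 6.7082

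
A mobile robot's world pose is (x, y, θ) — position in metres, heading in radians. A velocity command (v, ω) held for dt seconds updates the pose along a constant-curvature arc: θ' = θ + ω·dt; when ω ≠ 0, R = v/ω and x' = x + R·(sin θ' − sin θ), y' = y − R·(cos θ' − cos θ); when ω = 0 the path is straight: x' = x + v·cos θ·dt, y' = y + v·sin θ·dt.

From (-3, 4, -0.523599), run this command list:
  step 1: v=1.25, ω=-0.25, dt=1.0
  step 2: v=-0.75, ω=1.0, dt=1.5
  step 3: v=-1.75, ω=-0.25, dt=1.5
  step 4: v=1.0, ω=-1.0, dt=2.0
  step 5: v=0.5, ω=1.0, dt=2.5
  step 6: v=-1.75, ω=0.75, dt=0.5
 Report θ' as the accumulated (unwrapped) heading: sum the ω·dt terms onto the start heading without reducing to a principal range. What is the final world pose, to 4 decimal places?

step 1: θ'=-0.7736 (R=-5.0000) → pose (-2.0064, 3.2469, -0.7736)
step 2: θ'=0.7264 (R=-0.7500) → pose (-3.0286, 3.2710, 0.7264)
step 3: θ'=0.3514 (R=7.0000) → pose (-5.2684, 1.9318, 0.3514)
step 4: θ'=-1.6486 (R=-1.0000) → pose (-3.9272, 0.9151, -1.6486)
step 5: θ'=0.8514 (R=0.5000) → pose (-3.0526, 0.5468, 0.8514)
step 6: θ'=1.2264 (R=-2.3333) → pose (-3.4938, -0.2029, 1.2264)

(-3.4938, -0.2029, 1.2264)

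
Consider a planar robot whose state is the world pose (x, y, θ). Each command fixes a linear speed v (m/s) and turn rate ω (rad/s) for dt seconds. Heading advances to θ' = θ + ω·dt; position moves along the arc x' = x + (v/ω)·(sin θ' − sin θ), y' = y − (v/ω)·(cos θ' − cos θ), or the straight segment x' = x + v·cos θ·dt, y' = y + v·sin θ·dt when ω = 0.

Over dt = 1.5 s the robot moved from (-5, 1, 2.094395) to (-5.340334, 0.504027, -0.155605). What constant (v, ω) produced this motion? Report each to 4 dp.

Δθ = -0.155605 − 2.094395 = -2.250000
ω = Δθ/dt = -2.250000/1.5 = -1.5000
R = −Δy/(cos θ' − cos θ) = 0.3333
v = R·ω = 0.3333·-1.5000 = -0.5000

v = -0.5000, ω = -1.5000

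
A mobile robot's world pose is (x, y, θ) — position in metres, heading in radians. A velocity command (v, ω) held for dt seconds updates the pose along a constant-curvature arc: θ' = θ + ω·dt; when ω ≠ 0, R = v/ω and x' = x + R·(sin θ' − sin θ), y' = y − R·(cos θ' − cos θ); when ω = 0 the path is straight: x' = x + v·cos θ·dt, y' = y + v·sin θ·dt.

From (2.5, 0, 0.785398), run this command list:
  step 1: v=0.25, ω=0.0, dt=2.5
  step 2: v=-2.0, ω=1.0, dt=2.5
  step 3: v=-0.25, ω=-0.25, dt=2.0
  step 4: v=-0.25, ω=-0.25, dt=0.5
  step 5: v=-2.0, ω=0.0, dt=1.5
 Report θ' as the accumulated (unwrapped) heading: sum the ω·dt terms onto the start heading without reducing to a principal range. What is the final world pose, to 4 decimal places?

(7.9083, -4.4434, 2.6604)

step 1: θ'=0.7854 (straight) → pose (2.9419, 0.4419, 0.7854)
step 2: θ'=3.2854 (R=-2.0000) → pose (4.6428, -2.9516, 3.2854)
step 3: θ'=2.7854 (R=1.0000) → pose (5.1348, -3.0041, 2.7854)
step 4: θ'=2.6604 (R=1.0000) → pose (5.2489, -3.0549, 2.6604)
step 5: θ'=2.6604 (straight) → pose (7.9083, -4.4434, 2.6604)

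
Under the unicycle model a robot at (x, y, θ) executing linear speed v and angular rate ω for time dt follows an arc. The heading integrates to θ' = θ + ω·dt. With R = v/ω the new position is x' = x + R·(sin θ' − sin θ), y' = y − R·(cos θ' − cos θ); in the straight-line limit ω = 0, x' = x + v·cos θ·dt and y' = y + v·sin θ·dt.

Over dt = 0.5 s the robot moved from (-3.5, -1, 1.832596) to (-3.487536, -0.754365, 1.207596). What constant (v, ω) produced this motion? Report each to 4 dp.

v = 0.5000, ω = -1.2500

Δθ = 1.207596 − 1.832596 = -0.625000
ω = Δθ/dt = -0.625000/0.5 = -1.2500
R = −Δy/(cos θ' − cos θ) = -0.4000
v = R·ω = -0.4000·-1.2500 = 0.5000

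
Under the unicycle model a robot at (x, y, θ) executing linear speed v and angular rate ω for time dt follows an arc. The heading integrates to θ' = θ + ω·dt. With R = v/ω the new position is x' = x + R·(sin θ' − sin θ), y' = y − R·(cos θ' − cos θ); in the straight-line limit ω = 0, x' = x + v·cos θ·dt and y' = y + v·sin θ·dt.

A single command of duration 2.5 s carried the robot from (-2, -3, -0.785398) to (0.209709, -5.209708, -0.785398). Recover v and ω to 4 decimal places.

Δθ = -0.785398 − -0.785398 = 0.000000
ω = Δθ/dt = 0.000000/2.5 = 0.0000
ω = 0 → v = (Δx·cos θ + Δy·sin θ)/dt = 1.2500

v = 1.2500, ω = 0.0000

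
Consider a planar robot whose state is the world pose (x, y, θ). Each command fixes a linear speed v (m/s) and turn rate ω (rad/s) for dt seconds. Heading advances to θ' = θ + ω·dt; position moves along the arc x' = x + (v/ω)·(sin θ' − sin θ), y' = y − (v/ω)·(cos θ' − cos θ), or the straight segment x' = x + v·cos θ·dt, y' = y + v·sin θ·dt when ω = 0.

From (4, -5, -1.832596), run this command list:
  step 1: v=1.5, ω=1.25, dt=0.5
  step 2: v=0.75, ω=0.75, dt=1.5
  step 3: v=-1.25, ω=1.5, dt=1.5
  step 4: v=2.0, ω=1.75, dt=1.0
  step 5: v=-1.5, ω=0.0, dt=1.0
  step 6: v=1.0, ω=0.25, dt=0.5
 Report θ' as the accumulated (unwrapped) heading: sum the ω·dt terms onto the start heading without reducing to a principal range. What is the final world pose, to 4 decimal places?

(3.1224, -6.8243, 4.0424)

step 1: θ'=-1.2076 (R=1.2000) → pose (4.0374, -5.7369, -1.2076)
step 2: θ'=-0.0826 (R=1.0000) → pose (4.8897, -6.3782, -0.0826)
step 3: θ'=2.1674 (R=-0.8333) → pose (4.1315, -7.6769, 2.1674)
step 4: θ'=3.9174 (R=1.1429) → pose (2.3858, -7.5032, 3.9174)
step 5: θ'=3.9174 (straight) → pose (3.4565, -6.4527, 3.9174)
step 6: θ'=4.0424 (R=4.0000) → pose (3.1224, -6.8243, 4.0424)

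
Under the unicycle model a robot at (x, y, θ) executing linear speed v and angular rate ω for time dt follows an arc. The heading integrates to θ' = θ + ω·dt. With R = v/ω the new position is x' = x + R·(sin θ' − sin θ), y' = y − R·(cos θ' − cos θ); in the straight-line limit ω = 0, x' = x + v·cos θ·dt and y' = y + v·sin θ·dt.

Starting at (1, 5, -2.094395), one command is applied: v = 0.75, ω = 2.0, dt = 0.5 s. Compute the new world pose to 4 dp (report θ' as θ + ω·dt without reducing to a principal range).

(0.9915, 4.6405, -1.0944)

θ' = -2.0944 + 2.0·0.5 = -1.0944
R = v/ω = 0.75/2.0 = 0.3750
x' = 1 + 0.3750·(sin -1.0944 − sin -2.0944) = 0.9915
y' = 5 − 0.3750·(cos -1.0944 − cos -2.0944) = 4.6405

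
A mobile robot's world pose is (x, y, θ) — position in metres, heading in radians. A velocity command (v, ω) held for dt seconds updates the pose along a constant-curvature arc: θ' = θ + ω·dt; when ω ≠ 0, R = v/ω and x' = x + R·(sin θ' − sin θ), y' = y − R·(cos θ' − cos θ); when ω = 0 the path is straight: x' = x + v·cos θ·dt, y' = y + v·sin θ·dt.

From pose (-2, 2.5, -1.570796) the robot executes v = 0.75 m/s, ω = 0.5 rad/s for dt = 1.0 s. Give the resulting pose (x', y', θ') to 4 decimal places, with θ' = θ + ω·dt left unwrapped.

(-1.8164, 1.7809, -1.0708)

θ' = -1.5708 + 0.5·1.0 = -1.0708
R = v/ω = 0.75/0.5 = 1.5000
x' = -2 + 1.5000·(sin -1.0708 − sin -1.5708) = -1.8164
y' = 2.5 − 1.5000·(cos -1.0708 − cos -1.5708) = 1.7809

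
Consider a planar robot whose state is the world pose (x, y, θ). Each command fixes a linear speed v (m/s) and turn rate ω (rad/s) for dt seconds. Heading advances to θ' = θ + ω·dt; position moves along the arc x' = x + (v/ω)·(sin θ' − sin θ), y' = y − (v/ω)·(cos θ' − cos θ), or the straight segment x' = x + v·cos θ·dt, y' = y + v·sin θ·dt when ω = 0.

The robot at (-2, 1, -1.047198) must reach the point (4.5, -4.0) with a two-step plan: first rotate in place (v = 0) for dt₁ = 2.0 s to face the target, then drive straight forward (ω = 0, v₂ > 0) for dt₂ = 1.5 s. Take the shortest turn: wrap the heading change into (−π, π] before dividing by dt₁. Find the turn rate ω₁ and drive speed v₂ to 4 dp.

heading to target = atan2(-4−1, 4.5−-2) = -0.6557
Δθ = wrap(-0.6557 − -1.0472) = 0.3915; ω₁ = Δθ/dt₁ = 0.1958
distance = √((4.5−-2)² + (-4−1)²) = 8.2006; v₂ = distance/dt₂ = 5.4671

ω₁ = 0.1958, v₂ = 5.4671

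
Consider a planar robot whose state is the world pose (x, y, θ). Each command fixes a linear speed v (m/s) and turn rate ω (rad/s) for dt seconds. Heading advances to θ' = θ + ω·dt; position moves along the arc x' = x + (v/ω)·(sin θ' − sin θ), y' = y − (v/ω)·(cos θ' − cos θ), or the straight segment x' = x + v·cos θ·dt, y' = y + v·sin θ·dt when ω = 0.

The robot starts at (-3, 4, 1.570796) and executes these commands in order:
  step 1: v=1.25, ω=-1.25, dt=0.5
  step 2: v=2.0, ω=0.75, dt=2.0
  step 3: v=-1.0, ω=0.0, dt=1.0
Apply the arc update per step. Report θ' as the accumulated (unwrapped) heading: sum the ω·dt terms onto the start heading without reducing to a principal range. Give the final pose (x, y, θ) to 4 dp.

step 1: θ'=0.9458 (R=-1.0000) → pose (-2.8110, 4.5851, 0.9458)
step 2: θ'=2.4458 (R=2.6667) → pose (-3.2642, 8.1921, 2.4458)
step 3: θ'=2.4458 (straight) → pose (-2.4967, 7.5511, 2.4458)

(-2.4967, 7.5511, 2.4458)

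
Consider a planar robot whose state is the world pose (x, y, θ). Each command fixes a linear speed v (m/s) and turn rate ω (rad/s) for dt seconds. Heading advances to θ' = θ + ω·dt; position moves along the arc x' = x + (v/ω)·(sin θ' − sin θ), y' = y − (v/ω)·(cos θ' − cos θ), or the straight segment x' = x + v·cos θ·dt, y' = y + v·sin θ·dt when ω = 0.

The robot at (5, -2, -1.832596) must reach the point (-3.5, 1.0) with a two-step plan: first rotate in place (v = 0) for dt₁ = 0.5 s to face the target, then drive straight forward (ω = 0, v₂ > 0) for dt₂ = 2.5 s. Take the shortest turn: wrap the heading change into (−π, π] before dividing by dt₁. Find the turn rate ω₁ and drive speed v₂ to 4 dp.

heading to target = atan2(1−-2, -3.5−5) = 2.8023
Δθ = wrap(2.8023 − -1.8326) = -1.6483; ω₁ = Δθ/dt₁ = -3.2966
distance = √((-3.5−5)² + (1−-2)²) = 9.0139; v₂ = distance/dt₂ = 3.6056

ω₁ = -3.2966, v₂ = 3.6056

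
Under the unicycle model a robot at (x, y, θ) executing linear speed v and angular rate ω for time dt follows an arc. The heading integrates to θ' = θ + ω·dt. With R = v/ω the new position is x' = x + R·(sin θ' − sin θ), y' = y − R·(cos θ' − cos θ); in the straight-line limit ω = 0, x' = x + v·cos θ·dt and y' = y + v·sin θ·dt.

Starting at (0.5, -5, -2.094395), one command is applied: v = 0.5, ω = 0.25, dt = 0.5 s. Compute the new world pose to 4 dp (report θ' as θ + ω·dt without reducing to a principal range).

(0.3888, -5.2237, -1.9694)

θ' = -2.0944 + 0.25·0.5 = -1.9694
R = v/ω = 0.5/0.25 = 2.0000
x' = 0.5 + 2.0000·(sin -1.9694 − sin -2.0944) = 0.3888
y' = -5 − 2.0000·(cos -1.9694 − cos -2.0944) = -5.2237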